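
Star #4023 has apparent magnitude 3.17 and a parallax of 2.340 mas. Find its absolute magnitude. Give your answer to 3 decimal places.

M = -4.984

d = 1/p = 1/0.002340″ = 427.35 pc.
m − M = 5 log₁₀(427.35) − 5 = 13.1539 − 5 = 8.1539.
M = m − (m − M) = 3.17 − 8.1539 = -4.984.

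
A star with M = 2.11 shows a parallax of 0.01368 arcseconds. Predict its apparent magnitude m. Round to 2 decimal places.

d = 1/p = 1/0.01368″ = 73.099 pc.
m − M = 5 log₁₀ d − 5 = 5 log₁₀(73.099) − 5 = 9.3196 − 5 = 4.3196.
m = M + (m − M) = 2.11 + 4.3196 = 6.43.

m = 6.43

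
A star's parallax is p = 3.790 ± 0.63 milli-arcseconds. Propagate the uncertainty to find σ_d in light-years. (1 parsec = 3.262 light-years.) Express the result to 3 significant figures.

143 ly

d = 1/p, so σ_d = σ_p / p².
σ_d = 0.000630 / (0.003790)² = 0.000630 / 0.000014364 = 43.86 pc = 43.86 × 3.262 ly = 143.07 ly.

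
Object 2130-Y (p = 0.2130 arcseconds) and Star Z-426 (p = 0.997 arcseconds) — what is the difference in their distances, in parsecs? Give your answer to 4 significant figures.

3.692 pc

d_A = 1/0.2130″ = 4.6948 pc; d_B = 1/0.9970″ = 1.003 pc.
|d_B − d_A| = |1.003 − 4.6948| = 3.6918 pc.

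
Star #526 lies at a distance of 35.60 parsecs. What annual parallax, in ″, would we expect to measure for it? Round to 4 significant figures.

0.02809 ″

p = 1/d = 1/35.6 = 0.02809 arcsec.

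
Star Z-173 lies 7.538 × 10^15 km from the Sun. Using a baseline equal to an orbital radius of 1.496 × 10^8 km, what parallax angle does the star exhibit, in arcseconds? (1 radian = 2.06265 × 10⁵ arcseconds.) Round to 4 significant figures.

θ ≈ B/d = (1.496 × 10^8) / (7.538 × 10^15) = 1.9846 × 10^-8 rad.
In arcseconds: 1.9846 × 10^-8 × 206265 = 0.0040935″.

0.004094 arcsec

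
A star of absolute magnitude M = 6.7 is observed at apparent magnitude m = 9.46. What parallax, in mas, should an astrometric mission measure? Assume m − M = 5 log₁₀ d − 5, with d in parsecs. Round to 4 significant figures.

m − M = 9.46 − 6.7 = 2.76.
d = 10^((m−M)/5 + 1) = 10^1.552 = 35.645 pc.
p = 1/d = 1/35.645 = 0.028054 arcsec = 28.054 mas.

28.05 mas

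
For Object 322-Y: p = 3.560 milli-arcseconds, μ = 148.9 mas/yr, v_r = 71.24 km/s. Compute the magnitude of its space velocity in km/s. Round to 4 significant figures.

d = 1/p = 1/0.003560″ = 280.9 pc.
μ = 148.9 mas/yr = 0.1489 ″/yr.
v_t = 4.740 μ d = 4.740 × 0.1489 × 280.9 = 198.26 km/s.
v = √(v_r² + v_t²) = √(71.24² + 198.26²) = √44382.2 = 210.67 km/s.

210.7 km/s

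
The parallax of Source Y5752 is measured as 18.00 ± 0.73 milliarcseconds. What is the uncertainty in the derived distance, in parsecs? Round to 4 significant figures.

2.253 pc

d = 1/p, so σ_d = σ_p / p².
σ_d = 0.000730 / (0.01800)² = 0.000730 / 0.000324 = 2.2531 pc.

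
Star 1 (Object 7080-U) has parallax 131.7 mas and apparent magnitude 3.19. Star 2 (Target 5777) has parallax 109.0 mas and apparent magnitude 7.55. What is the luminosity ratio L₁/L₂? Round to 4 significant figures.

L₁/L₂ = 37.99

d₁ = 1/p₁ = 1/0.1317″ = 7.593 pc; d₂ = 1/p₂ = 1/0.1090″ = 9.1743 pc.
M₁ = m₁ − 5 log₁₀ d₁ + 5 = 3.19 − 4.4021 + 5 = 3.7879.
M₂ = 7.55 − 4.8129 + 5 = 7.7371.
L₁/L₂ = 10^(0.4(M₂ − M₁)) = 10^(0.4 × 3.9492) = 10^1.57968 = 37.991.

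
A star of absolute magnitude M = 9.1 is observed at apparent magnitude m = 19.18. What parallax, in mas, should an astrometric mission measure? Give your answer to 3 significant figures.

0.964 mas

m − M = 19.18 − 9.1 = 10.08.
d = 10^((m−M)/5 + 1) = 10^3.016 = 1037.5 pc.
p = 1/d = 1/1037.5 = 0.00096386 arcsec = 0.96386 mas.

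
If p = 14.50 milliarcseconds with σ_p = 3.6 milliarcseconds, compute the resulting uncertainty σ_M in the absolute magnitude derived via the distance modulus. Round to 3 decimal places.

M = m − 5 log₁₀ d + 5 = m + 5 log₁₀ p + 5, so ∂M/∂p = 5/(p ln 10).
σ_M = (5/ln 10) · (σ_p/p) = 2.1715 × 3.6/14.50 = 2.1715 × 0.24828 = 0.53914.

σ_M = 0.539 mag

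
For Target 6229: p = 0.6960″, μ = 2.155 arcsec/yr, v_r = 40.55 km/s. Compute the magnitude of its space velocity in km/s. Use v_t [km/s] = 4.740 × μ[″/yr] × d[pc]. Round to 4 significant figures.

43.12 km/s

d = 1/p = 1/0.6960″ = 1.4368 pc.
v_t = 4.740 μ d = 4.740 × 2.155 × 1.4368 = 14.676 km/s.
v = √(v_r² + v_t²) = √(40.55² + 14.676²) = √1859.69 = 43.124 km/s.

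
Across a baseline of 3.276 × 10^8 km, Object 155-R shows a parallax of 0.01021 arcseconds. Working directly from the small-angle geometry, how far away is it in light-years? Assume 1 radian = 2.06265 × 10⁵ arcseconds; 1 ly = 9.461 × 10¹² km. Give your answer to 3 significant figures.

θ = 0.01021″ = 0.01021/206265 = 4.9499 × 10^-8 rad.
d = B/θ = (3.276 × 10^8) / (4.9499 × 10^-8) = 6.6183 × 10^15 km = (6.6183 × 10^15) / (9.461 × 10^12) ly = 699.53 ly.

700 ly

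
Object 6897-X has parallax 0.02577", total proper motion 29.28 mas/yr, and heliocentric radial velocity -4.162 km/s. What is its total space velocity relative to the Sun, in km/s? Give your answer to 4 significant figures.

d = 1/p = 1/0.02577″ = 38.805 pc.
μ = 29.28 mas/yr = 0.02928 ″/yr.
v_t = 4.740 μ d = 4.740 × 0.02928 × 38.805 = 5.3856 km/s.
v = √(v_r² + v_t²) = √((-4.162)² + 5.3856²) = √46.3269 = 6.8064 km/s.

6.806 km/s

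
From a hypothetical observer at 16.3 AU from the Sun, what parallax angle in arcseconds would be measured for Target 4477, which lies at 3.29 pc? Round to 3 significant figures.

p (arcsec) = B (AU) / d (pc).
p = 16.3 / 3.29 = 4.9544 arcsec.

4.95 arcsec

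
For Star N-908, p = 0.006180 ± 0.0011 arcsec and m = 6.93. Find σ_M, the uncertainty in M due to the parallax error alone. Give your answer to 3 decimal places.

σ_M = 0.387 mag

M = m − 5 log₁₀ d + 5 = m + 5 log₁₀ p + 5, so ∂M/∂p = 5/(p ln 10).
σ_M = (5/ln 10) · (σ_p/p) = 2.1715 × 0.0011/0.006180 = 2.1715 × 0.17799 = 0.38651.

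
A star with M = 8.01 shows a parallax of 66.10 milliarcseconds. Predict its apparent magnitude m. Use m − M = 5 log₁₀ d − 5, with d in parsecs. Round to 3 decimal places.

m = 8.909

d = 1/p = 1/0.06610″ = 15.129 pc.
m − M = 5 log₁₀ d − 5 = 5 log₁₀(15.129) − 5 = 5.8991 − 5 = 0.8991.
m = M + (m − M) = 8.01 + 0.8991 = 8.909.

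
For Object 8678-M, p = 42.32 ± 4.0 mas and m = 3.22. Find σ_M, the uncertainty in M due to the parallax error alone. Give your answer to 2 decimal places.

M = m − 5 log₁₀ d + 5 = m + 5 log₁₀ p + 5, so ∂M/∂p = 5/(p ln 10).
σ_M = (5/ln 10) · (σ_p/p) = 2.1715 × 4.0/42.32 = 2.1715 × 0.094518 = 0.20525.

σ_M = 0.21 mag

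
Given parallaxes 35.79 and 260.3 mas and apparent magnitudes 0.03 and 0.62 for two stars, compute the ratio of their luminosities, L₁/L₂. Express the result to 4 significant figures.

d₁ = 1/p₁ = 1/0.03579″ = 27.941 pc; d₂ = 1/p₂ = 1/0.2603″ = 3.8417 pc.
M₁ = m₁ − 5 log₁₀ d₁ + 5 = 0.03 − 7.2312 + 5 = -2.2012.
M₂ = 0.62 − 2.9226 + 5 = 2.6974.
L₁/L₂ = 10^(0.4(M₂ − M₁)) = 10^(0.4 × 4.8986) = 10^1.95944 = 91.084.

L₁/L₂ = 91.08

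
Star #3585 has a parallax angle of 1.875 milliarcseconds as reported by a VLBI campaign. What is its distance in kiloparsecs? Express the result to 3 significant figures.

0.533 kpc

p = 1.875 milliarcseconds = 0.001875 arcsec.
d = 1/p = 1/0.001875 = 533.33 pc.
= 0.53333 kpc.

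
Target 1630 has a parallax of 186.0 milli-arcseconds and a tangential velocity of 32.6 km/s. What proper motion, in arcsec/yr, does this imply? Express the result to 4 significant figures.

1.279 arcsec/yr

d = 1/p = 1/0.1860″ = 5.3763 pc.
μ = v_t / (4.74 d) = 32.6 / (4.74 × 5.3763) = 32.6 / 25.484 = 1.2792 ″/yr.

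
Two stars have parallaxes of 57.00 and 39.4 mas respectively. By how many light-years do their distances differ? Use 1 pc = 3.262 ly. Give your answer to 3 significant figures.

25.6 ly

d_A = 1/0.05700″ = 17.544 pc; d_B = 1/0.03940″ = 25.381 pc.
|d_B − d_A| = |25.381 − 17.544| = 7.837 pc = 7.837 × 3.262 ly = 25.564 ly.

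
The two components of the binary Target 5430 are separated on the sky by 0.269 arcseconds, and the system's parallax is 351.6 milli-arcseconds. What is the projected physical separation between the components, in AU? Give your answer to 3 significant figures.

d = 1/p = 1/0.3516″ = 2.8441 pc.
At distance d (pc), an angle of θ arcsec spans θ·d AU: s = 0.269 × 2.8441 = 0.76506 AU.

0.765 AU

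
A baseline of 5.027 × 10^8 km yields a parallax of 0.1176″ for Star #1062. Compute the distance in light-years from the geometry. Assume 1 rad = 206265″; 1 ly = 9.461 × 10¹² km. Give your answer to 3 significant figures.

θ = 0.1176″ = 0.1176/206265 = 5.7014 × 10^-7 rad.
d = B/θ = (5.027 × 10^8) / (5.7014 × 10^-7) = 8.8171 × 10^14 km = (8.8171 × 10^14) / (9.461 × 10^12) ly = 93.194 ly.

93.2 ly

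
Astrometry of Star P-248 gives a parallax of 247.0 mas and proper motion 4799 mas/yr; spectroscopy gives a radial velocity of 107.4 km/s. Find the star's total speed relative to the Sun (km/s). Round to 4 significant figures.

141.5 km/s

d = 1/p = 1/0.2470″ = 4.0486 pc.
μ = 4799 mas/yr = 4.799 ″/yr.
v_t = 4.740 μ d = 4.740 × 4.799 × 4.0486 = 92.095 km/s.
v = √(v_r² + v_t²) = √(107.4² + 92.095²) = √20016.2 = 141.48 km/s.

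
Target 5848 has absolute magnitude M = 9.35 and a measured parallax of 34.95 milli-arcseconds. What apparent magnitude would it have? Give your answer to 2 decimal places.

m = 11.63

d = 1/p = 1/0.03495″ = 28.612 pc.
m − M = 5 log₁₀ d − 5 = 5 log₁₀(28.612) − 5 = 7.2827 − 5 = 2.2827.
m = M + (m − M) = 9.35 + 2.2827 = 11.63.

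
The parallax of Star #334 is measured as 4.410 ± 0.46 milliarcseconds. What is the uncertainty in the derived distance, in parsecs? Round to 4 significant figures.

d = 1/p, so σ_d = σ_p / p².
σ_d = 0.000460 / (0.004410)² = 0.000460 / 0.000019448 = 23.653 pc.

23.65 pc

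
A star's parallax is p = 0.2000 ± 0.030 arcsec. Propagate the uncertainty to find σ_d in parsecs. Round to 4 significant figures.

d = 1/p, so σ_d = σ_p / p².
σ_d = 0.0300 / (0.2000)² = 0.0300 / 0.04 = 0.75 pc.

0.7500 pc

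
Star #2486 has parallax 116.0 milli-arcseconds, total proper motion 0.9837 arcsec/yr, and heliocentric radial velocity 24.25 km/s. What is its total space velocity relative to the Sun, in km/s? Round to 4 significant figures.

d = 1/p = 1/0.1160″ = 8.6207 pc.
v_t = 4.740 μ d = 4.740 × 0.9837 × 8.6207 = 40.196 km/s.
v = √(v_r² + v_t²) = √(24.25² + 40.196²) = √2203.78 = 46.944 km/s.

46.94 km/s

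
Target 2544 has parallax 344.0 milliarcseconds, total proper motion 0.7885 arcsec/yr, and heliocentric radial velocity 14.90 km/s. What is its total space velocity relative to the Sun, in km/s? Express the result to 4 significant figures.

d = 1/p = 1/0.3440″ = 2.907 pc.
v_t = 4.740 μ d = 4.740 × 0.7885 × 2.907 = 10.865 km/s.
v = √(v_r² + v_t²) = √(14.90² + 10.865²) = √340.058 = 18.441 km/s.

18.44 km/s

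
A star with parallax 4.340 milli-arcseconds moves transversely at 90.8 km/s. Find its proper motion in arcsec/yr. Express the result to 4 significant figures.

d = 1/p = 1/0.004340″ = 230.41 pc.
μ = v_t / (4.74 d) = 90.8 / (4.74 × 230.41) = 90.8 / 1092.1 = 0.083143 ″/yr.

0.08314 arcsec/yr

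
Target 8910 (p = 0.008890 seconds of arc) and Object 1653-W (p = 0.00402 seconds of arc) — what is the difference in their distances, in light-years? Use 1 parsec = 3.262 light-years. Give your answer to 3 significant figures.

445 ly

d_A = 1/0.008890″ = 112.49 pc; d_B = 1/0.004020″ = 248.76 pc.
|d_B − d_A| = |248.76 − 112.49| = 136.27 pc = 136.27 × 3.262 ly = 444.51 ly.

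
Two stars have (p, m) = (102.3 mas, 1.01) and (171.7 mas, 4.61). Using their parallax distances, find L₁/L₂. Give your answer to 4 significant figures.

L₁/L₂ = 77.59

d₁ = 1/p₁ = 1/0.1023″ = 9.7752 pc; d₂ = 1/p₂ = 1/0.1717″ = 5.8241 pc.
M₁ = m₁ − 5 log₁₀ d₁ + 5 = 1.01 − 4.9506 + 5 = 1.0594.
M₂ = 4.61 − 3.8261 + 5 = 5.7839.
L₁/L₂ = 10^(0.4(M₂ − M₁)) = 10^(0.4 × 4.7245) = 10^1.88980 = 77.589.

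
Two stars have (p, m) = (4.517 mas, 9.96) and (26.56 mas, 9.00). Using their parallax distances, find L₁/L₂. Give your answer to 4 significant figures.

L₁/L₂ = 14.28

d₁ = 1/p₁ = 1/0.004517″ = 221.39 pc; d₂ = 1/p₂ = 1/0.02656″ = 37.651 pc.
M₁ = m₁ − 5 log₁₀ d₁ + 5 = 9.96 − 11.7258 + 5 = 3.2342.
M₂ = 9.00 − 7.8789 + 5 = 6.1211.
L₁/L₂ = 10^(0.4(M₂ − M₁)) = 10^(0.4 × 2.8869) = 10^1.15476 = 14.281.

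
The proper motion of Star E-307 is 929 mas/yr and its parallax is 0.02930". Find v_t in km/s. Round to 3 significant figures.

150 km/s

d = 1/p = 1/0.02930″ = 34.13 pc.
μ = 929 mas/yr = 0.929 ″/yr.
v_t = 4.74 × μ × d = 4.74 × 0.929 × 34.13 = 150.29 km/s.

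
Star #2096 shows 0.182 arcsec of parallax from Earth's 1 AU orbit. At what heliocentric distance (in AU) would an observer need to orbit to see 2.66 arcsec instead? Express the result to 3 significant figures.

14.6 AU

Parallax scales linearly with baseline: p ∝ B, so B = p_target / p_Earth × 1 AU.
B = 2.66 / 0.182 = 14.615 AU.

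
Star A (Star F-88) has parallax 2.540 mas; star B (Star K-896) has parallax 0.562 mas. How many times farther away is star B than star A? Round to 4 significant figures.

Since d = 1/p, d_B/d_A = p_A/p_B.
= 2.540 / 0.562 = 4.5196.

4.520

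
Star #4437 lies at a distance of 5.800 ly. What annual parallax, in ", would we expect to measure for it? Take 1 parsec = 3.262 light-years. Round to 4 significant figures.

0.5624 "

d = 5.800 ly ÷ 3.262 = 1.7781 pc.
p = 1/d = 1/1.7781 = 0.5624 arcsec.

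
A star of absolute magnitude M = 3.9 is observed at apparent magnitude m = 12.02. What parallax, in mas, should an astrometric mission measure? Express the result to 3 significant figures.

2.38 mas

m − M = 12.02 − 3.9 = 8.12.
d = 10^((m−M)/5 + 1) = 10^2.624 = 420.73 pc.
p = 1/d = 1/420.73 = 0.0023768 arcsec = 2.3768 mas.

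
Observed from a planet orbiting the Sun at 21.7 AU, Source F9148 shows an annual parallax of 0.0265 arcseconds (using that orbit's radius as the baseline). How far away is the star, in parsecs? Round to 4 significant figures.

With baseline B (in AU) and parallax p (in arcsec), d = B/p parsecs.
d = 21.7 / 0.0265 = 818.87 pc.

818.9 pc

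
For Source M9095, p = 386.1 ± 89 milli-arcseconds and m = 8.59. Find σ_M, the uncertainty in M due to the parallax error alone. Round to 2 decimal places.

σ_M = 0.50 mag

M = m − 5 log₁₀ d + 5 = m + 5 log₁₀ p + 5, so ∂M/∂p = 5/(p ln 10).
σ_M = (5/ln 10) · (σ_p/p) = 2.1715 × 89/386.1 = 2.1715 × 0.23051 = 0.50055.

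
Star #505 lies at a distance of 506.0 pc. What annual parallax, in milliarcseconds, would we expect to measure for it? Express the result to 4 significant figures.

1.976 mas

p = 1/d = 1/506 = 0.0019763 arcsec.
= 0.0019763 × 1000 = 1.9763 mas.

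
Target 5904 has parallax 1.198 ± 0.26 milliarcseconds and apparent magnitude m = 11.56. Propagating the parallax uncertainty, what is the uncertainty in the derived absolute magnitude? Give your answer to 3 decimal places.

σ_M = 0.471 mag

M = m − 5 log₁₀ d + 5 = m + 5 log₁₀ p + 5, so ∂M/∂p = 5/(p ln 10).
σ_M = (5/ln 10) · (σ_p/p) = 2.1715 × 0.26/1.198 = 2.1715 × 0.21703 = 0.47128.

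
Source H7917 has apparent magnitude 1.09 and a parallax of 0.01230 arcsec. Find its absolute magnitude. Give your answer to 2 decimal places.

d = 1/p = 1/0.01230″ = 81.301 pc.
m − M = 5 log₁₀(81.301) − 5 = 9.5505 − 5 = 4.5505.
M = m − (m − M) = 1.09 − 4.5505 = -3.46.

M = -3.46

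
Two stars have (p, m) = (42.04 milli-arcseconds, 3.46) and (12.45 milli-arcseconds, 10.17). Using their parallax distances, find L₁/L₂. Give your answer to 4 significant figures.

d₁ = 1/p₁ = 1/0.04204″ = 23.787 pc; d₂ = 1/p₂ = 1/0.01245″ = 80.321 pc.
M₁ = m₁ − 5 log₁₀ d₁ + 5 = 3.46 − 6.8817 + 5 = 1.5783.
M₂ = 10.17 − 9.5241 + 5 = 5.6459.
L₁/L₂ = 10^(0.4(M₂ − M₁)) = 10^(0.4 × 4.0676) = 10^1.62704 = 42.368.

L₁/L₂ = 42.37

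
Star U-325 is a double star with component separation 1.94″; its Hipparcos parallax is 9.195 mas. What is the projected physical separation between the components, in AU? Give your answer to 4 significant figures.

211.0 AU

d = 1/p = 1/0.009195″ = 108.75 pc.
At distance d (pc), an angle of θ arcsec spans θ·d AU: s = 1.94 × 108.75 = 210.98 AU.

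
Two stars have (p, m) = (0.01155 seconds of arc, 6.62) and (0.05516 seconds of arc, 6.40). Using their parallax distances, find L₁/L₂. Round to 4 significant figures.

L₁/L₂ = 18.62

d₁ = 1/p₁ = 1/0.01155″ = 86.58 pc; d₂ = 1/p₂ = 1/0.05516″ = 18.129 pc.
M₁ = m₁ − 5 log₁₀ d₁ + 5 = 6.62 − 9.6871 + 5 = 1.9329.
M₂ = 6.40 − 6.2919 + 5 = 5.1081.
L₁/L₂ = 10^(0.4(M₂ − M₁)) = 10^(0.4 × 3.1752) = 10^1.27008 = 18.624.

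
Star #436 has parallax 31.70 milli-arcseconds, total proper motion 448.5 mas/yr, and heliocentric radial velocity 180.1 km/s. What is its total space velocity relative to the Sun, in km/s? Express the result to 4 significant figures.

d = 1/p = 1/0.03170″ = 31.546 pc.
μ = 448.5 mas/yr = 0.4485 ″/yr.
v_t = 4.740 μ d = 4.740 × 0.4485 × 31.546 = 67.063 km/s.
v = √(v_r² + v_t²) = √(180.1² + 67.063²) = √36933.5 = 192.18 km/s.

192.2 km/s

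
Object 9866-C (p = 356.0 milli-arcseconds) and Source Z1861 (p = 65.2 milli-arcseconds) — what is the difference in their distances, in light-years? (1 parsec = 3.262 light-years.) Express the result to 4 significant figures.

d_A = 1/0.3560″ = 2.809 pc; d_B = 1/0.06520″ = 15.337 pc.
|d_B − d_A| = |15.337 − 2.809| = 12.528 pc = 12.528 × 3.262 ly = 40.866 ly.

40.87 ly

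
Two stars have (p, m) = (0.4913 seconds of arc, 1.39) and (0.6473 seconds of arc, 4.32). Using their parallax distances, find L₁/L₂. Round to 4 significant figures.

d₁ = 1/p₁ = 1/0.4913″ = 2.0354 pc; d₂ = 1/p₂ = 1/0.6473″ = 1.5449 pc.
M₁ = m₁ − 5 log₁₀ d₁ + 5 = 1.39 − 1.5432 + 5 = 4.8468.
M₂ = 4.32 − 0.9445 + 5 = 8.3755.
L₁/L₂ = 10^(0.4(M₂ − M₁)) = 10^(0.4 × 3.5287) = 10^1.41148 = 25.792.

L₁/L₂ = 25.79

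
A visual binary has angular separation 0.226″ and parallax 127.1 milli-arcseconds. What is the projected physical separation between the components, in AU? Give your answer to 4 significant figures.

d = 1/p = 1/0.1271″ = 7.8678 pc.
At distance d (pc), an angle of θ arcsec spans θ·d AU: s = 0.226 × 7.8678 = 1.7781 AU.

1.778 AU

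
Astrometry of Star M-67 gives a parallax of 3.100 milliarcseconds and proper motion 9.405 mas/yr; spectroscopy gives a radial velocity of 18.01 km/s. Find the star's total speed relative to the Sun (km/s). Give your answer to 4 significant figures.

d = 1/p = 1/0.003100″ = 322.58 pc.
μ = 9.405 mas/yr = 0.009405 ″/yr.
v_t = 4.740 μ d = 4.740 × 0.009405 × 322.58 = 14.381 km/s.
v = √(v_r² + v_t²) = √(18.01² + 14.381²) = √531.173 = 23.047 km/s.

23.05 km/s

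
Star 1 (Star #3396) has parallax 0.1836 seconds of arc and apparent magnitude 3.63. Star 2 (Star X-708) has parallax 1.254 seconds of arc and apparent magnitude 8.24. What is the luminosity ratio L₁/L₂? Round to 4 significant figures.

d₁ = 1/p₁ = 1/0.1836″ = 5.4466 pc; d₂ = 1/p₂ = 1/1.254″ = 0.79745 pc.
M₁ = m₁ − 5 log₁₀ d₁ + 5 = 3.63 − 3.6806 + 5 = 4.9494.
M₂ = 8.24 − (-0.4915) + 5 = 13.7315.
L₁/L₂ = 10^(0.4(M₂ − M₁)) = 10^(0.4 × 8.7821) = 10^3.51284 = 3257.2.

L₁/L₂ = 3257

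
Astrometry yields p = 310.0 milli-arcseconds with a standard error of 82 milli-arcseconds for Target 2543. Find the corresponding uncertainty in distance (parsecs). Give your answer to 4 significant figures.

d = 1/p, so σ_d = σ_p / p².
σ_d = 0.0820 / (0.3100)² = 0.0820 / 0.0961 = 0.85328 pc.

0.8533 pc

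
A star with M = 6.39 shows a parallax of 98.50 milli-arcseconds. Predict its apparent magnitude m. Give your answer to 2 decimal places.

d = 1/p = 1/0.09850″ = 10.152 pc.
m − M = 5 log₁₀ d − 5 = 5 log₁₀(10.152) − 5 = 5.0328 − 5 = 0.0328.
m = M + (m − M) = 6.39 + 0.0328 = 6.42.

m = 6.42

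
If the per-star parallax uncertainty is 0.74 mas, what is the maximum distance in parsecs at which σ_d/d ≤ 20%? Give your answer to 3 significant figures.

σ_d/d = σ_p/p, so the condition is σ_p/p ≤ 0.20, i.e. p ≥ σ_p/0.20.
p_min = 0.74/0.20 = 3.7 mas = 0.0037 arcsec.
d_max = 1/p_min = 1/0.0037 = 270.27 pc.

270 pc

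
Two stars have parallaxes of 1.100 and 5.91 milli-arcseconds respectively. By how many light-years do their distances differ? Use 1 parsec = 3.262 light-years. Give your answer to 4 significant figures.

d_A = 1/0.001100″ = 909.09 pc; d_B = 1/0.005910″ = 169.2 pc.
|d_B − d_A| = |169.2 − 909.09| = 739.89 pc = 739.89 × 3.262 ly = 2413.5 ly.

2414 ly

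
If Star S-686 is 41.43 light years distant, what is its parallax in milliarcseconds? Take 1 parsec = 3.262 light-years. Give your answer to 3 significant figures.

d = 41.43 ly ÷ 3.262 = 12.701 pc.
p = 1/d = 1/12.701 = 0.078734 arcsec.
= 0.078734 × 1000 = 78.734 mas.

78.7 mas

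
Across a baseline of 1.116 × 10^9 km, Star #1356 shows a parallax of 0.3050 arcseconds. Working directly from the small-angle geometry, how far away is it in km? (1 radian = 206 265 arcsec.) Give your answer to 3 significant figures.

7.55 × 10^14 km

θ = 0.3050″ = 0.3050/206265 = 1.4787 × 10^-6 rad.
d = B/θ = (1.116 × 10^9) / (1.4787 × 10^-6) = 7.5472 × 10^14 km.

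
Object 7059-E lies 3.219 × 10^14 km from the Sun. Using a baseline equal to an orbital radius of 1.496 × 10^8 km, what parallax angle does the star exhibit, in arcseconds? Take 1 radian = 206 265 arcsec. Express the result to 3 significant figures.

θ ≈ B/d = (1.496 × 10^8) / (3.219 × 10^14) = 4.6474 × 10^-7 rad.
In arcseconds: 4.6474 × 10^-7 × 206265 = 0.09586″.

0.0959 arcsec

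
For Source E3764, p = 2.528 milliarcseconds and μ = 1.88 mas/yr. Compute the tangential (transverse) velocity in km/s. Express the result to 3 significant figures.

3.53 km/s

d = 1/p = 1/0.002528″ = 395.57 pc.
μ = 1.88 mas/yr = 0.00188 ″/yr.
v_t = 4.74 × μ × d = 4.74 × 0.00188 × 395.57 = 3.525 km/s.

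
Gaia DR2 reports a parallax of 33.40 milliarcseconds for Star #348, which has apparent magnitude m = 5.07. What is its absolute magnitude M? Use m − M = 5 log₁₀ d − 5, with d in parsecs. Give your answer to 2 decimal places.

M = 2.69

d = 1/p = 1/0.03340″ = 29.94 pc.
m − M = 5 log₁₀(29.94) − 5 = 7.3813 − 5 = 2.3813.
M = m − (m − M) = 5.07 − 2.3813 = 2.69.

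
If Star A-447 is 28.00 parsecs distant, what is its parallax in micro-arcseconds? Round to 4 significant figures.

p = 1/d = 1/28 = 0.035714 arcsec.
= 0.035714 × 10⁶ = 35714 μas.

35710 μas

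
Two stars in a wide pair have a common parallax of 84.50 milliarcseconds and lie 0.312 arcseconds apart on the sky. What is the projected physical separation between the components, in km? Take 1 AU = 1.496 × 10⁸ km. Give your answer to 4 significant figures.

d = 1/p = 1/0.08450″ = 11.834 pc.
At distance d (pc), an angle of θ arcsec spans θ·d AU: s = 0.312 × 11.834 = 3.6922 AU.
= 3.6922 × 1.496 × 10⁸ km = 5.5235 × 10^8 km.

5.524 × 10^8 km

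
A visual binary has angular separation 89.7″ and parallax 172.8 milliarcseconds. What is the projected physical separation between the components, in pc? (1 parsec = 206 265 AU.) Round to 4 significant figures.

d = 1/p = 1/0.1728″ = 5.787 pc.
At distance d (pc), an angle of θ arcsec spans θ·d AU: s = 89.7 × 5.787 = 519.09 AU.
= 519.09 / 206265 = 0.0025166 pc.

0.002517 pc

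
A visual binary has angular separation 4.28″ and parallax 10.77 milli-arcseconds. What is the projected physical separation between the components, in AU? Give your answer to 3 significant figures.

397 AU

d = 1/p = 1/0.01077″ = 92.851 pc.
At distance d (pc), an angle of θ arcsec spans θ·d AU: s = 4.28 × 92.851 = 397.4 AU.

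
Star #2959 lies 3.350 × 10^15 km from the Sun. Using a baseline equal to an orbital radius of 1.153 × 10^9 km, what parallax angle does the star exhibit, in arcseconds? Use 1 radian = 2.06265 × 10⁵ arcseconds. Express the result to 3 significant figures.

θ ≈ B/d = (1.153 × 10^9) / (3.350 × 10^15) = 3.4418 × 10^-7 rad.
In arcseconds: 3.4418 × 10^-7 × 206265 = 0.070992″.

0.0710 arcsec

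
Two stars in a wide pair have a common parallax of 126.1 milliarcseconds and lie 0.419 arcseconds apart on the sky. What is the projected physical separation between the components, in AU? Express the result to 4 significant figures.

d = 1/p = 1/0.1261″ = 7.9302 pc.
At distance d (pc), an angle of θ arcsec spans θ·d AU: s = 0.419 × 7.9302 = 3.3228 AU.

3.323 AU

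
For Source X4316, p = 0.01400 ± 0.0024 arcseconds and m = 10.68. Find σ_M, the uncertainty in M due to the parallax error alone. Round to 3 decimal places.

M = m − 5 log₁₀ d + 5 = m + 5 log₁₀ p + 5, so ∂M/∂p = 5/(p ln 10).
σ_M = (5/ln 10) · (σ_p/p) = 2.1715 × 0.0024/0.01400 = 2.1715 × 0.17143 = 0.37226.

σ_M = 0.372 mag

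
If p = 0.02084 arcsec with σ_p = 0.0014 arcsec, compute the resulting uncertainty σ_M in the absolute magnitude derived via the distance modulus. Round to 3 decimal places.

σ_M = 0.146 mag

M = m − 5 log₁₀ d + 5 = m + 5 log₁₀ p + 5, so ∂M/∂p = 5/(p ln 10).
σ_M = (5/ln 10) · (σ_p/p) = 2.1715 × 0.0014/0.02084 = 2.1715 × 0.067179 = 0.14588.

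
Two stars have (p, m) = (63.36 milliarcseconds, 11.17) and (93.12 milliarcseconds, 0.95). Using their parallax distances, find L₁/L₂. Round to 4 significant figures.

d₁ = 1/p₁ = 1/0.06336″ = 15.783 pc; d₂ = 1/p₂ = 1/0.09312″ = 10.739 pc.
M₁ = m₁ − 5 log₁₀ d₁ + 5 = 11.17 − 5.9909 + 5 = 10.1791.
M₂ = 0.95 − 5.1548 + 5 = 0.7952.
L₁/L₂ = 10^(0.4(M₂ − M₁)) = 10^(0.4 × (-9.3839)) = 10^(-3.75356) = 0.00017638.

L₁/L₂ = 0.0001764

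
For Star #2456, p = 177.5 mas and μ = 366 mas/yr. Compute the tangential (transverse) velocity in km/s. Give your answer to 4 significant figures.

9.774 km/s

d = 1/p = 1/0.1775″ = 5.6338 pc.
μ = 366 mas/yr = 0.366 ″/yr.
v_t = 4.74 × μ × d = 4.74 × 0.366 × 5.6338 = 9.7737 km/s.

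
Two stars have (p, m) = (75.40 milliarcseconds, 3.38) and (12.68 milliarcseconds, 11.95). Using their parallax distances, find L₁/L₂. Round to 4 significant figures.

L₁/L₂ = 75.77

d₁ = 1/p₁ = 1/0.07540″ = 13.263 pc; d₂ = 1/p₂ = 1/0.01268″ = 78.864 pc.
M₁ = m₁ − 5 log₁₀ d₁ + 5 = 3.38 − 5.6132 + 5 = 2.7668.
M₂ = 11.95 − 9.4844 + 5 = 7.4656.
L₁/L₂ = 10^(0.4(M₂ − M₁)) = 10^(0.4 × 4.6988) = 10^1.87952 = 75.774.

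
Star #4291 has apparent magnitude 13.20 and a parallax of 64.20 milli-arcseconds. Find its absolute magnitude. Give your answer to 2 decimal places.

d = 1/p = 1/0.06420″ = 15.576 pc.
m − M = 5 log₁₀(15.576) − 5 = 5.9623 − 5 = 0.9623.
M = m − (m − M) = 13.20 − 0.9623 = 12.24.

M = 12.24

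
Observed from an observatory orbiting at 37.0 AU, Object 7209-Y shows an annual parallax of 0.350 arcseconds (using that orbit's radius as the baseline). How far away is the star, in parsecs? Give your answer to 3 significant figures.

106 pc

With baseline B (in AU) and parallax p (in arcsec), d = B/p parsecs.
d = 37.0 / 0.350 = 105.71 pc.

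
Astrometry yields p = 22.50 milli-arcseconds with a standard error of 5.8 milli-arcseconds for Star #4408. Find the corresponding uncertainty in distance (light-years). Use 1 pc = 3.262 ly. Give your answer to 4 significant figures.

d = 1/p, so σ_d = σ_p / p².
σ_d = 0.00580 / (0.02250)² = 0.00580 / 0.00050625 = 11.457 pc = 11.457 × 3.262 ly = 37.373 ly.

37.37 ly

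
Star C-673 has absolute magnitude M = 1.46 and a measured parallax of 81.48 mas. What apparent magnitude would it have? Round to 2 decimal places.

d = 1/p = 1/0.08148″ = 12.273 pc.
m − M = 5 log₁₀ d − 5 = 5 log₁₀(12.273) − 5 = 5.4448 − 5 = 0.4448.
m = M + (m − M) = 1.46 + 0.4448 = 1.90.

m = 1.90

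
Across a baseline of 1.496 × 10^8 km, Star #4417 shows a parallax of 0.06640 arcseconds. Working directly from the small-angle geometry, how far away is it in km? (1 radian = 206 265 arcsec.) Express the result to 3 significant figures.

θ = 0.06640″ = 0.06640/206265 = 3.2192 × 10^-7 rad.
d = B/θ = (1.496 × 10^8) / (3.2192 × 10^-7) = 4.6471 × 10^14 km.

4.65 × 10^14 km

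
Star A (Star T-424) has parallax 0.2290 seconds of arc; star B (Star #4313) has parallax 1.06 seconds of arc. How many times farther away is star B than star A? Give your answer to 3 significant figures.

Since d = 1/p, d_B/d_A = p_A/p_B.
= 0.2290 / 1.06 = 0.21604.

0.216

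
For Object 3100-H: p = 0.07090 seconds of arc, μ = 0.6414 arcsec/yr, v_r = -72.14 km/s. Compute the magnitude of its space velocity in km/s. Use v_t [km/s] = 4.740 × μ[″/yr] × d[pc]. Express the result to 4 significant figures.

d = 1/p = 1/0.07090″ = 14.104 pc.
v_t = 4.740 μ d = 4.740 × 0.6414 × 14.104 = 42.879 km/s.
v = √(v_r² + v_t²) = √((-72.14)² + 42.879²) = √7042.79 = 83.921 km/s.

83.92 km/s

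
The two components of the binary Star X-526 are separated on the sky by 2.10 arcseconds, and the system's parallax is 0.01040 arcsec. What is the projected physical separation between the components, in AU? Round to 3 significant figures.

202 AU

d = 1/p = 1/0.01040″ = 96.154 pc.
At distance d (pc), an angle of θ arcsec spans θ·d AU: s = 2.10 × 96.154 = 201.92 AU.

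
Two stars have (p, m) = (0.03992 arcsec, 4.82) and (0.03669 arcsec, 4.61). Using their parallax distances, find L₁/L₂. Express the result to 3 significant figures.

L₁/L₂ = 0.696

d₁ = 1/p₁ = 1/0.03992″ = 25.05 pc; d₂ = 1/p₂ = 1/0.03669″ = 27.255 pc.
M₁ = m₁ − 5 log₁₀ d₁ + 5 = 4.82 − 6.9940 + 5 = 2.8260.
M₂ = 4.61 − 7.1772 + 5 = 2.4328.
L₁/L₂ = 10^(0.4(M₂ − M₁)) = 10^(0.4 × (-0.3932)) = 10^(-0.15728) = 0.69618.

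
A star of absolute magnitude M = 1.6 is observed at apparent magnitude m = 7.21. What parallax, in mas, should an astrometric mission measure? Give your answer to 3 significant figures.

m − M = 7.21 − 1.6 = 5.61.
d = 10^((m−M)/5 + 1) = 10^2.122 = 132.43 pc.
p = 1/d = 1/132.43 = 0.0075512 arcsec = 7.5512 mas.

7.55 mas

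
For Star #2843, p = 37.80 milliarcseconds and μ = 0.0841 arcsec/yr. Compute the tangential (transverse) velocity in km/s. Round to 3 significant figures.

10.5 km/s

d = 1/p = 1/0.03780″ = 26.455 pc.
v_t = 4.74 × μ × d = 4.74 × 0.0841 × 26.455 = 10.546 km/s.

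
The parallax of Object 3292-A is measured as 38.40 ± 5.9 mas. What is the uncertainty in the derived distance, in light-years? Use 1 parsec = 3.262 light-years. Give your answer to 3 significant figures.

d = 1/p, so σ_d = σ_p / p².
σ_d = 0.00590 / (0.03840)² = 0.00590 / 0.0014746 = 4.0011 pc = 4.0011 × 3.262 ly = 13.052 ly.

13.1 ly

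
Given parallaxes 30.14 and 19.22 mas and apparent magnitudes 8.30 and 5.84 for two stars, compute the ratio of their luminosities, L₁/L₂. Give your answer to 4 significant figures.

d₁ = 1/p₁ = 1/0.03014″ = 33.179 pc; d₂ = 1/p₂ = 1/0.01922″ = 52.029 pc.
M₁ = m₁ − 5 log₁₀ d₁ + 5 = 8.30 − 7.6043 + 5 = 5.6957.
M₂ = 5.84 − 8.5812 + 5 = 2.2588.
L₁/L₂ = 10^(0.4(M₂ − M₁)) = 10^(0.4 × (-3.4369)) = 10^(-1.37476) = 0.042193.

L₁/L₂ = 0.04219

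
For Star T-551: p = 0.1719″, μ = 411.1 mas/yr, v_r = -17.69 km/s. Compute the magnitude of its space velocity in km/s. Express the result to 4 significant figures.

21.01 km/s

d = 1/p = 1/0.1719″ = 5.8173 pc.
μ = 411.1 mas/yr = 0.4111 ″/yr.
v_t = 4.740 μ d = 4.740 × 0.4111 × 5.8173 = 11.336 km/s.
v = √(v_r² + v_t²) = √((-17.69)² + 11.336²) = √441.441 = 21.01 km/s.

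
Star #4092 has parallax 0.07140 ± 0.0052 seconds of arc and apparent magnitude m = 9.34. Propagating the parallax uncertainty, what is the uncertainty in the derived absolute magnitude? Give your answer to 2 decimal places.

M = m − 5 log₁₀ d + 5 = m + 5 log₁₀ p + 5, so ∂M/∂p = 5/(p ln 10).
σ_M = (5/ln 10) · (σ_p/p) = 2.1715 × 0.0052/0.07140 = 2.1715 × 0.072829 = 0.15815.

σ_M = 0.16 mag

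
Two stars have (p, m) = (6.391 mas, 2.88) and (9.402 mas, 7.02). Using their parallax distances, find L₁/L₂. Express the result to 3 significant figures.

L₁/L₂ = 98.0

d₁ = 1/p₁ = 1/0.006391″ = 156.47 pc; d₂ = 1/p₂ = 1/0.009402″ = 106.36 pc.
M₁ = m₁ − 5 log₁₀ d₁ + 5 = 2.88 − 10.9722 + 5 = -3.0922.
M₂ = 7.02 − 10.1339 + 5 = 1.8861.
L₁/L₂ = 10^(0.4(M₂ − M₁)) = 10^(0.4 × 4.9783) = 10^1.99132 = 98.021.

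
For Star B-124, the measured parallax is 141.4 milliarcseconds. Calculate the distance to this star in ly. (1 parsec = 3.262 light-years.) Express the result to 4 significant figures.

p = 141.4 milliarcseconds = 0.1414 arcsec.
d = 1/p = 1/0.1414 = 7.0721 pc.
In light-years: 7.0721 × 3.262 = 23.069 ly.

23.07 ly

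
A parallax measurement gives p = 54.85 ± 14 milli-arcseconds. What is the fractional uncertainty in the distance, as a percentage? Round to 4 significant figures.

For d = 1/p, |σ_d/d| = |σ_p/p|.
σ_p/p = 14 / 54.85 = 0.25524 = 25.524%.

25.52%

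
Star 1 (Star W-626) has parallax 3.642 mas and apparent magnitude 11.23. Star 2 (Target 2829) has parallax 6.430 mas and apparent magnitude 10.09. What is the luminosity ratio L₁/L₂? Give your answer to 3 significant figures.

L₁/L₂ = 1.09

d₁ = 1/p₁ = 1/0.003642″ = 274.57 pc; d₂ = 1/p₂ = 1/0.006430″ = 155.52 pc.
M₁ = m₁ − 5 log₁₀ d₁ + 5 = 11.23 − 12.1933 + 5 = 4.0367.
M₂ = 10.09 − 10.9589 + 5 = 4.1311.
L₁/L₂ = 10^(0.4(M₂ − M₁)) = 10^(0.4 × 0.0944) = 10^0.03776 = 1.0908.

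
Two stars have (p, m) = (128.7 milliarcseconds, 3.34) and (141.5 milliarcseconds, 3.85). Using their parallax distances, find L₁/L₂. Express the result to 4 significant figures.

L₁/L₂ = 1.934

d₁ = 1/p₁ = 1/0.1287″ = 7.77 pc; d₂ = 1/p₂ = 1/0.1415″ = 7.0671 pc.
M₁ = m₁ − 5 log₁₀ d₁ + 5 = 3.34 − 4.4521 + 5 = 3.8879.
M₂ = 3.85 − 4.2462 + 5 = 4.6038.
L₁/L₂ = 10^(0.4(M₂ − M₁)) = 10^(0.4 × 0.7159) = 10^0.28636 = 1.9336.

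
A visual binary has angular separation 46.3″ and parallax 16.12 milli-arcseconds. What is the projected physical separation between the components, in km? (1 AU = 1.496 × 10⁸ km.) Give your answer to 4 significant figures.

4.297 × 10^11 km

d = 1/p = 1/0.01612″ = 62.035 pc.
At distance d (pc), an angle of θ arcsec spans θ·d AU: s = 46.3 × 62.035 = 2872.2 AU.
= 2872.2 × 1.496 × 10⁸ km = 4.2968 × 10^11 km.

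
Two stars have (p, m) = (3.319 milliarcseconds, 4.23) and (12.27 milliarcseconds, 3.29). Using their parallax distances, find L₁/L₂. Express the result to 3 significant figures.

L₁/L₂ = 5.75

d₁ = 1/p₁ = 1/0.003319″ = 301.3 pc; d₂ = 1/p₂ = 1/0.01227″ = 81.5 pc.
M₁ = m₁ − 5 log₁₀ d₁ + 5 = 4.23 − 12.3950 + 5 = -3.1650.
M₂ = 3.29 − 9.5558 + 5 = -1.2658.
L₁/L₂ = 10^(0.4(M₂ − M₁)) = 10^(0.4 × 1.8992) = 10^0.75968 = 5.7502.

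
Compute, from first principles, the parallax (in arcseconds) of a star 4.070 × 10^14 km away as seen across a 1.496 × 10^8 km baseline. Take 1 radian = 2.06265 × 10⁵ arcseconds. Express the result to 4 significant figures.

θ ≈ B/d = (1.496 × 10^8) / (4.070 × 10^14) = 3.6757 × 10^-7 rad.
In arcseconds: 3.6757 × 10^-7 × 206265 = 0.075817″.

0.07582 arcsec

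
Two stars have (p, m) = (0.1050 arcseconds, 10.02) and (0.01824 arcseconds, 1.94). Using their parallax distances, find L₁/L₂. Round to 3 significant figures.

d₁ = 1/p₁ = 1/0.1050″ = 9.5238 pc; d₂ = 1/p₂ = 1/0.01824″ = 54.825 pc.
M₁ = m₁ − 5 log₁₀ d₁ + 5 = 10.02 − 4.8941 + 5 = 10.1259.
M₂ = 1.94 − 8.6949 + 5 = -1.7549.
L₁/L₂ = 10^(0.4(M₂ − M₁)) = 10^(0.4 × (-11.8808)) = 10^(-4.75232) = 0.000017688.

L₁/L₂ = 1.77 × 10^-5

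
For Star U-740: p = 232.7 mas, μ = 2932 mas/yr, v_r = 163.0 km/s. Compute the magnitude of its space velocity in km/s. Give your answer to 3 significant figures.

174 km/s

d = 1/p = 1/0.2327″ = 4.2974 pc.
μ = 2932 mas/yr = 2.932 ″/yr.
v_t = 4.740 μ d = 4.740 × 2.932 × 4.2974 = 59.724 km/s.
v = √(v_r² + v_t²) = √(163.0² + 59.724²) = √30136 = 173.6 km/s.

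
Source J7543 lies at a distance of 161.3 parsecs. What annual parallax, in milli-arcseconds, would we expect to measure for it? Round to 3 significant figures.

6.20 mas

p = 1/d = 1/161.3 = 0.0061996 arcsec.
= 0.0061996 × 1000 = 6.1996 mas.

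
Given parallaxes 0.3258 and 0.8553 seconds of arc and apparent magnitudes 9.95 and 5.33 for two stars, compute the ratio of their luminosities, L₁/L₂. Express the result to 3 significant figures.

L₁/L₂ = 0.0978

d₁ = 1/p₁ = 1/0.3258″ = 3.0694 pc; d₂ = 1/p₂ = 1/0.8553″ = 1.1692 pc.
M₁ = m₁ − 5 log₁₀ d₁ + 5 = 9.95 − 2.4353 + 5 = 12.5147.
M₂ = 5.33 − 0.3394 + 5 = 9.9906.
L₁/L₂ = 10^(0.4(M₂ − M₁)) = 10^(0.4 × (-2.5241)) = 10^(-1.00964) = 0.097805.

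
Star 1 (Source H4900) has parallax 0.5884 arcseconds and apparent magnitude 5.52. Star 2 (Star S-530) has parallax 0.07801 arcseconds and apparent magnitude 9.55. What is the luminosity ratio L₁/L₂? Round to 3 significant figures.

L₁/L₂ = 0.719

d₁ = 1/p₁ = 1/0.5884″ = 1.6995 pc; d₂ = 1/p₂ = 1/0.07801″ = 12.819 pc.
M₁ = m₁ − 5 log₁₀ d₁ + 5 = 5.52 − 1.1516 + 5 = 9.3684.
M₂ = 9.55 − 5.5393 + 5 = 9.0107.
L₁/L₂ = 10^(0.4(M₂ − M₁)) = 10^(0.4 × (-0.3577)) = 10^(-0.14308) = 0.71932.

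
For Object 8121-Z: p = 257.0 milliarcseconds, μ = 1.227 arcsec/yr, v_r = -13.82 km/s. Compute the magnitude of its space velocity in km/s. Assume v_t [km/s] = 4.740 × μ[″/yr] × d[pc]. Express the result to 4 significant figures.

26.52 km/s

d = 1/p = 1/0.2570″ = 3.8911 pc.
v_t = 4.740 μ d = 4.740 × 1.227 × 3.8911 = 22.631 km/s.
v = √(v_r² + v_t²) = √((-13.82)² + 22.631²) = √703.155 = 26.517 km/s.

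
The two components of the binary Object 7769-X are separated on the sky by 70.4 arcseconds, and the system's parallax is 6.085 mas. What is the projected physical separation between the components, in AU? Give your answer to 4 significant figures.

11570 AU

d = 1/p = 1/0.006085″ = 164.34 pc.
At distance d (pc), an angle of θ arcsec spans θ·d AU: s = 70.4 × 164.34 = 11570 AU.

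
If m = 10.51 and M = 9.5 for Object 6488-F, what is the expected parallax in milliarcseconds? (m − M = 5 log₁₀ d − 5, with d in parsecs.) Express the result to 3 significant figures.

62.8 mas

m − M = 10.51 − 9.5 = 1.01.
d = 10^((m−M)/5 + 1) = 10^1.202 = 15.922 pc.
p = 1/d = 1/15.922 = 0.062806 arcsec = 62.806 mas.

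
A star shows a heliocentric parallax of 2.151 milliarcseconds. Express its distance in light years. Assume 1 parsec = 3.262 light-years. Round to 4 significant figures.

p = 2.151 milliarcseconds = 0.002151 arcsec.
d = 1/p = 1/0.002151 = 464.9 pc.
In light-years: 464.9 × 3.262 = 1516.5 ly.

1517 light years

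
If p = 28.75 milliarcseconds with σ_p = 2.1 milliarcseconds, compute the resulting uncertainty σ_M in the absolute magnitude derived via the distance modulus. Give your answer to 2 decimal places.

M = m − 5 log₁₀ d + 5 = m + 5 log₁₀ p + 5, so ∂M/∂p = 5/(p ln 10).
σ_M = (5/ln 10) · (σ_p/p) = 2.1715 × 2.1/28.75 = 2.1715 × 0.073043 = 0.15861.

σ_M = 0.16 mag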